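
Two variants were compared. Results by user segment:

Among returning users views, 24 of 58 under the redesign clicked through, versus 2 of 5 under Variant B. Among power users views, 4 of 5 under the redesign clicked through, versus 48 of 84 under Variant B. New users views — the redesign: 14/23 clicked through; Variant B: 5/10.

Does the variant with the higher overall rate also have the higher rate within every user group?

Returning users: the redesign 24/58 = 41.4%, Variant B 2/5 = 40.0% → the redesign
Power users: the redesign 4/5 = 80.0%, Variant B 48/84 = 57.1% → the redesign
New users: the redesign 14/23 = 60.9%, Variant B 5/10 = 50.0% → the redesign
Overall: the redesign 42/86 = 48.8%, Variant B 55/99 = 55.6% → Variant B
The redesign wins each user group but Variant B wins overall — the comparison reverses. The redesign's views skew toward returning users, which has a lower base rate.

No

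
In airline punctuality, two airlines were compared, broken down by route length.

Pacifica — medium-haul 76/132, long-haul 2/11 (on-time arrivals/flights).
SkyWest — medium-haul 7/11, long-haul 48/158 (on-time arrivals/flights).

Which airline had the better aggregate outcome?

Medium-haul: Pacifica 76/132 = 57.6%, SkyWest 7/11 = 63.6% → SkyWest
Long-haul: Pacifica 2/11 = 18.2%, SkyWest 48/158 = 30.4% → SkyWest
Overall: Pacifica 78/143 = 54.5%, SkyWest 55/169 = 32.5% → Pacifica
(SkyWest wins every route group but Pacifica wins overall — SkyWest's flights skew toward the low-rate long-haul group.)

Pacifica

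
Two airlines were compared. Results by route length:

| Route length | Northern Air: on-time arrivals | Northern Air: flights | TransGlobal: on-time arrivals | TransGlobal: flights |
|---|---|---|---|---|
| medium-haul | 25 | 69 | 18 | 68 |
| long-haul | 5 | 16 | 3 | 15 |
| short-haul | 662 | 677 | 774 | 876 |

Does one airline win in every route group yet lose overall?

No

Medium-haul: Northern Air 25/69 = 36.2%, TransGlobal 18/68 = 26.5% → Northern Air
Long-haul: Northern Air 5/16 = 31.2%, TransGlobal 3/15 = 20.0% → Northern Air
Short-haul: Northern Air 662/677 = 97.8%, TransGlobal 774/876 = 88.4% → Northern Air
Overall: Northern Air 692/762 = 90.8%, TransGlobal 795/959 = 82.9% → Northern Air
Northern Air wins overall and in every route group — no reversal.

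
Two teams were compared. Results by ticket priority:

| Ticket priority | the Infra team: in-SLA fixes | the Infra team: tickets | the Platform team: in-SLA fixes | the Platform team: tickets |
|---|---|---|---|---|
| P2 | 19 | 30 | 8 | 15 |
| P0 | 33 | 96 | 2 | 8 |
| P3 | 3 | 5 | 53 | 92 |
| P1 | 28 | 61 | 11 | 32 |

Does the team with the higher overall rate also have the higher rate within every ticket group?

No

P2: the Infra team 19/30 = 63.3%, the Platform team 8/15 = 53.3% → the Infra team
P0: the Infra team 33/96 = 34.4%, the Platform team 2/8 = 25.0% → the Infra team
P3: the Infra team 3/5 = 60.0%, the Platform team 53/92 = 57.6% → the Infra team
P1: the Infra team 28/61 = 45.9%, the Platform team 11/32 = 34.4% → the Infra team
Overall: the Infra team 83/192 = 43.2%, the Platform team 74/147 = 50.3% → the Platform team
The Infra team wins each ticket group but the Platform team wins overall — the comparison reverses. The Infra team's tickets skew toward P0, which has a lower base rate.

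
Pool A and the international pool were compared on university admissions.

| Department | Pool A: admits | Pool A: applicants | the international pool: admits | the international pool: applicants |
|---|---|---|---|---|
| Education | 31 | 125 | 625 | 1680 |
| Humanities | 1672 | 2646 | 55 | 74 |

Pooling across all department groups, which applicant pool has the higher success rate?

Education: Pool A 31/125 = 24.8%, the international pool 625/1680 = 37.2% → the international pool
Humanities: Pool A 1672/2646 = 63.2%, the international pool 55/74 = 74.3% → the international pool
Overall: Pool A 1703/2771 = 61.5%, the international pool 680/1754 = 38.8% → Pool A
(The international pool wins every department group but Pool A wins overall — the international pool's applicants skew toward the low-rate Education group.)

Pool A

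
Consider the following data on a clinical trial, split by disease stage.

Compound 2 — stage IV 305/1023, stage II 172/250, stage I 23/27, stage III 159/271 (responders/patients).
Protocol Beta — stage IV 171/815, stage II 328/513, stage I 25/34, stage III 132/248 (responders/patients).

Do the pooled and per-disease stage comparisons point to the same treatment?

Stage IV: Compound 2 305/1023 = 29.8%, Protocol Beta 171/815 = 21.0% → Compound 2
Stage II: Compound 2 172/250 = 68.8%, Protocol Beta 328/513 = 63.9% → Compound 2
Stage I: Compound 2 23/27 = 85.2%, Protocol Beta 25/34 = 73.5% → Compound 2
Stage III: Compound 2 159/271 = 58.7%, Protocol Beta 132/248 = 53.2% → Compound 2
Overall: Compound 2 659/1571 = 41.9%, Protocol Beta 656/1610 = 40.7% → Compound 2
Compound 2 wins overall and in every disease group — no reversal.

Yes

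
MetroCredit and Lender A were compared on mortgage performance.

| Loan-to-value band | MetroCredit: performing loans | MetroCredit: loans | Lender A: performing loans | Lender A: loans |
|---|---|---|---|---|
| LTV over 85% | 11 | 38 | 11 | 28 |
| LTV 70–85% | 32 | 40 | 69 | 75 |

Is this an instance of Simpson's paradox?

No

LTV over 85%: MetroCredit 11/38 = 28.9%, Lender A 11/28 = 39.3% → Lender A
LTV 70–85%: MetroCredit 32/40 = 80.0%, Lender A 69/75 = 92.0% → Lender A
Overall: MetroCredit 43/78 = 55.1%, Lender A 80/103 = 77.7% → Lender A
Lender A wins overall and in every loan-to-value group — no reversal.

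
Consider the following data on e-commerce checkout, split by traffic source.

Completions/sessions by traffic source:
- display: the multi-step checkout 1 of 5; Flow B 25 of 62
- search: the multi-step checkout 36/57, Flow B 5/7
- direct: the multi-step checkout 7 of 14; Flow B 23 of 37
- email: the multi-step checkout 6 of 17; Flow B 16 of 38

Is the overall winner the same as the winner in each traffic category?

No

Display: the multi-step checkout 1/5 = 20.0%, Flow B 25/62 = 40.3% → Flow B
Search: the multi-step checkout 36/57 = 63.2%, Flow B 5/7 = 71.4% → Flow B
Direct: the multi-step checkout 7/14 = 50.0%, Flow B 23/37 = 62.2% → Flow B
Email: the multi-step checkout 6/17 = 35.3%, Flow B 16/38 = 42.1% → Flow B
Overall: the multi-step checkout 50/93 = 53.8%, Flow B 69/144 = 47.9% → the multi-step checkout
Flow B wins each traffic group but the multi-step checkout wins overall — the comparison reverses. Flow B's sessions skew toward display, which has a lower base rate.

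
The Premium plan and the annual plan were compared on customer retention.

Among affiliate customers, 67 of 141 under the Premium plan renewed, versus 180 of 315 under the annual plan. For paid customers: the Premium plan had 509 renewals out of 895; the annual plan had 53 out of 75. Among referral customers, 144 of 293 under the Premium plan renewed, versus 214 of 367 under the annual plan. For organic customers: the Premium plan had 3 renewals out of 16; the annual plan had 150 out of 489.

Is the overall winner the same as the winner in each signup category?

Affiliate: the Premium plan 67/141 = 47.5%, the annual plan 180/315 = 57.1% → the annual plan
Paid: the Premium plan 509/895 = 56.9%, the annual plan 53/75 = 70.7% → the annual plan
Referral: the Premium plan 144/293 = 49.1%, the annual plan 214/367 = 58.3% → the annual plan
Organic: the Premium plan 3/16 = 18.8%, the annual plan 150/489 = 30.7% → the annual plan
Overall: the Premium plan 723/1345 = 53.8%, the annual plan 597/1246 = 47.9% → the Premium plan
The annual plan wins each signup group but the Premium plan wins overall — the comparison reverses. The annual plan's customers skew toward organic, which has a lower base rate.

No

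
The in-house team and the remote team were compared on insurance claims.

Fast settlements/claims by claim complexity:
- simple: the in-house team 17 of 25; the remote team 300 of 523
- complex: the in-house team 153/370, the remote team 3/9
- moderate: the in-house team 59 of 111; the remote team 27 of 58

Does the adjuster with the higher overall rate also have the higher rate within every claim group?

Simple: the in-house team 17/25 = 68.0%, the remote team 300/523 = 57.4% → the in-house team
Complex: the in-house team 153/370 = 41.4%, the remote team 3/9 = 33.3% → the in-house team
Moderate: the in-house team 59/111 = 53.2%, the remote team 27/58 = 46.6% → the in-house team
Overall: the in-house team 229/506 = 45.3%, the remote team 330/590 = 55.9% → the remote team
The in-house team wins each claim group but the remote team wins overall — the comparison reverses. The in-house team's claims skew toward complex, which has a lower base rate.

No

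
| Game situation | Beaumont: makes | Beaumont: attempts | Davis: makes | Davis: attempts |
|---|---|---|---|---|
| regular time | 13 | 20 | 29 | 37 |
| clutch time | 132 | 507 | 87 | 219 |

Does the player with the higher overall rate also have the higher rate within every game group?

Regular time: Beaumont 13/20 = 65.0%, Davis 29/37 = 78.4% → Davis
Clutch time: Beaumont 132/507 = 26.0%, Davis 87/219 = 39.7% → Davis
Overall: Beaumont 145/527 = 27.5%, Davis 116/256 = 45.3% → Davis
Davis wins overall and in every game group — no reversal.

Yes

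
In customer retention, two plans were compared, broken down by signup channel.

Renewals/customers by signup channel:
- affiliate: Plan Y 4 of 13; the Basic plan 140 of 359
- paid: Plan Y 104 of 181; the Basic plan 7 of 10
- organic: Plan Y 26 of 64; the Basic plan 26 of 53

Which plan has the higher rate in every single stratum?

Affiliate: Plan Y 4/13 = 30.8%, the Basic plan 140/359 = 39.0% → the Basic plan
Paid: Plan Y 104/181 = 57.5%, the Basic plan 7/10 = 70.0% → the Basic plan
Organic: Plan Y 26/64 = 40.6%, the Basic plan 26/53 = 49.1% → the Basic plan
The Basic plan has the higher rate in all 3 groups.

the Basic plan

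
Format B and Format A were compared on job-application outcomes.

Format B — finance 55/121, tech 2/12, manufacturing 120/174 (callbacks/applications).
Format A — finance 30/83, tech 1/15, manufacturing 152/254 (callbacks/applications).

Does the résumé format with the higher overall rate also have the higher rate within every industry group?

Finance: Format B 55/121 = 45.5%, Format A 30/83 = 36.1% → Format B
Tech: Format B 2/12 = 16.7%, Format A 1/15 = 6.7% → Format B
Manufacturing: Format B 120/174 = 69.0%, Format A 152/254 = 59.8% → Format B
Overall: Format B 177/307 = 57.7%, Format A 183/352 = 52.0% → Format B
Format B wins overall and in every industry group — no reversal.

Yes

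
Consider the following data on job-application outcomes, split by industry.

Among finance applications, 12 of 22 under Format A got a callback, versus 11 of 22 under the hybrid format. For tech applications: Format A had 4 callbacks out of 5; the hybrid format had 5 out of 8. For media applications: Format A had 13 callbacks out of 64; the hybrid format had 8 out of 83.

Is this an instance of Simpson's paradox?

Finance: Format A 12/22 = 54.5%, the hybrid format 11/22 = 50.0% → Format A
Tech: Format A 4/5 = 80.0%, the hybrid format 5/8 = 62.5% → Format A
Media: Format A 13/64 = 20.3%, the hybrid format 8/83 = 9.6% → Format A
Overall: Format A 29/91 = 31.9%, the hybrid format 24/113 = 21.2% → Format A
Format A wins overall and in every industry group — no reversal.

No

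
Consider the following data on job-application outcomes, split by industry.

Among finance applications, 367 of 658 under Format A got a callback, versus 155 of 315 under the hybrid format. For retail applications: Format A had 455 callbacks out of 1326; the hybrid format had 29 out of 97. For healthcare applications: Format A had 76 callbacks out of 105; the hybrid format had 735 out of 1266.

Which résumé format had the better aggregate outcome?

Finance: Format A 367/658 = 55.8%, the hybrid format 155/315 = 49.2% → Format A
Retail: Format A 455/1326 = 34.3%, the hybrid format 29/97 = 29.9% → Format A
Healthcare: Format A 76/105 = 72.4%, the hybrid format 735/1266 = 58.1% → Format A
Overall: Format A 898/2089 = 43.0%, the hybrid format 919/1678 = 54.8% → the hybrid format
(Format A wins every industry group but the hybrid format wins overall — Format A's applications skew toward the low-rate retail group.)

the hybrid format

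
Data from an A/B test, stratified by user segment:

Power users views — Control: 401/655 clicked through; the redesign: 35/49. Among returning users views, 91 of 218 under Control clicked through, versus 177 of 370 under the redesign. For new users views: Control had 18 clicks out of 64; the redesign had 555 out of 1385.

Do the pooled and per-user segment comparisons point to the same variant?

No

Power users: Control 401/655 = 61.2%, the redesign 35/49 = 71.4% → the redesign
Returning users: Control 91/218 = 41.7%, the redesign 177/370 = 47.8% → the redesign
New users: Control 18/64 = 28.1%, the redesign 555/1385 = 40.1% → the redesign
Overall: Control 510/937 = 54.4%, the redesign 767/1804 = 42.5% → Control
The redesign wins each user group but Control wins overall — the comparison reverses. The redesign's views skew toward new users, which has a lower base rate.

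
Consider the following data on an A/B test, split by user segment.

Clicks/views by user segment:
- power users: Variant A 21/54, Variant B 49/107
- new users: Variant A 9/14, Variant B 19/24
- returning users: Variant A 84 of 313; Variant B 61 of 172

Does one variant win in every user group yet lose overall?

No

Power users: Variant A 21/54 = 38.9%, Variant B 49/107 = 45.8% → Variant B
New users: Variant A 9/14 = 64.3%, Variant B 19/24 = 79.2% → Variant B
Returning users: Variant A 84/313 = 26.8%, Variant B 61/172 = 35.5% → Variant B
Overall: Variant A 114/381 = 29.9%, Variant B 129/303 = 42.6% → Variant B
Variant B wins overall and in every user group — no reversal.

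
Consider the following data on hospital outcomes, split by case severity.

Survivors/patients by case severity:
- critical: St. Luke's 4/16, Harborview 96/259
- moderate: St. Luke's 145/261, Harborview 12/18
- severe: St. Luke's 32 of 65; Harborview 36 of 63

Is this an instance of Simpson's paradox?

Yes

Critical: St. Luke's 4/16 = 25.0%, Harborview 96/259 = 37.1% → Harborview
Moderate: St. Luke's 145/261 = 55.6%, Harborview 12/18 = 66.7% → Harborview
Severe: St. Luke's 32/65 = 49.2%, Harborview 36/63 = 57.1% → Harborview
Overall: St. Luke's 181/342 = 52.9%, Harborview 144/340 = 42.4% → St. Luke's
Harborview wins each case group but St. Luke's wins overall — the comparison reverses. Harborview's patients skew toward critical, which has a lower base rate.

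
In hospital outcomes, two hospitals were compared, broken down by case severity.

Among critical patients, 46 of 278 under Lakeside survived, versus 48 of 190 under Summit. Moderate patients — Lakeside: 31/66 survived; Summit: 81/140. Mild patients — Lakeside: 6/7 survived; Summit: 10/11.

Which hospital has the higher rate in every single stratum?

Summit

Critical: Lakeside 46/278 = 16.5%, Summit 48/190 = 25.3% → Summit
Moderate: Lakeside 31/66 = 47.0%, Summit 81/140 = 57.9% → Summit
Mild: Lakeside 6/7 = 85.7%, Summit 10/11 = 90.9% → Summit
Summit has the higher rate in all 3 groups.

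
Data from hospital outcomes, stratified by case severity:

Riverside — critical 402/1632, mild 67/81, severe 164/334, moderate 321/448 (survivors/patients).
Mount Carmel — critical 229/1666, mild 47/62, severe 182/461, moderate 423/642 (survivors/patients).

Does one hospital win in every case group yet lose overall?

Critical: Riverside 402/1632 = 24.6%, Mount Carmel 229/1666 = 13.7% → Riverside
Mild: Riverside 67/81 = 82.7%, Mount Carmel 47/62 = 75.8% → Riverside
Severe: Riverside 164/334 = 49.1%, Mount Carmel 182/461 = 39.5% → Riverside
Moderate: Riverside 321/448 = 71.7%, Mount Carmel 423/642 = 65.9% → Riverside
Overall: Riverside 954/2495 = 38.2%, Mount Carmel 881/2831 = 31.1% → Riverside
Riverside wins overall and in every case group — no reversal.

No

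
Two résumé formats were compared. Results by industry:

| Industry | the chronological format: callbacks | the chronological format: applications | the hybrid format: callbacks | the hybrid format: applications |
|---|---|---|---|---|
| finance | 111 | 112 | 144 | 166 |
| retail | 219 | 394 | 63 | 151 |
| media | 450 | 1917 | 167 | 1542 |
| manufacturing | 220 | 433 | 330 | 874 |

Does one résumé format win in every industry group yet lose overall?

Finance: the chronological format 111/112 = 99.1%, the hybrid format 144/166 = 86.7% → the chronological format
Retail: the chronological format 219/394 = 55.6%, the hybrid format 63/151 = 41.7% → the chronological format
Media: the chronological format 450/1917 = 23.5%, the hybrid format 167/1542 = 10.8% → the chronological format
Manufacturing: the chronological format 220/433 = 50.8%, the hybrid format 330/874 = 37.8% → the chronological format
Overall: the chronological format 1000/2856 = 35.0%, the hybrid format 704/2733 = 25.8% → the chronological format
The chronological format wins overall and in every industry group — no reversal.

No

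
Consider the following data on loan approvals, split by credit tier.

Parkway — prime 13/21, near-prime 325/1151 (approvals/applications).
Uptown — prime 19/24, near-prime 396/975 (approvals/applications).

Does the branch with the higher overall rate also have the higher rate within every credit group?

Prime: Parkway 13/21 = 61.9%, Uptown 19/24 = 79.2% → Uptown
Near-prime: Parkway 325/1151 = 28.2%, Uptown 396/975 = 40.6% → Uptown
Overall: Parkway 338/1172 = 28.8%, Uptown 415/999 = 41.5% → Uptown
Uptown wins overall and in every credit group — no reversal.

Yes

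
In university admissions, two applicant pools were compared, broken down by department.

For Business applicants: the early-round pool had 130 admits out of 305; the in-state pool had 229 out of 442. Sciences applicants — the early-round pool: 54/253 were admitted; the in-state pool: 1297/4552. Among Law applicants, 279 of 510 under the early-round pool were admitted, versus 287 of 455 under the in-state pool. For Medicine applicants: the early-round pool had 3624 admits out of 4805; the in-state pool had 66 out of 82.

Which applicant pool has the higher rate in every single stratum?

Business: the early-round pool 130/305 = 42.6%, the in-state pool 229/442 = 51.8% → the in-state pool
Sciences: the early-round pool 54/253 = 21.3%, the in-state pool 1297/4552 = 28.5% → the in-state pool
Law: the early-round pool 279/510 = 54.7%, the in-state pool 287/455 = 63.1% → the in-state pool
Medicine: the early-round pool 3624/4805 = 75.4%, the in-state pool 66/82 = 80.5% → the in-state pool
The in-state pool has the higher rate in all 4 groups.

the in-state pool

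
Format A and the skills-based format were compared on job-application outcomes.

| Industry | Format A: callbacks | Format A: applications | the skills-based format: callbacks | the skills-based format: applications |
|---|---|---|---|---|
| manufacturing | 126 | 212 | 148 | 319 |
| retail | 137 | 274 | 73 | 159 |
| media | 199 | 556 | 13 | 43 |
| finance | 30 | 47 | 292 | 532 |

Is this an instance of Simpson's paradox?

Manufacturing: Format A 126/212 = 59.4%, the skills-based format 148/319 = 46.4% → Format A
Retail: Format A 137/274 = 50.0%, the skills-based format 73/159 = 45.9% → Format A
Media: Format A 199/556 = 35.8%, the skills-based format 13/43 = 30.2% → Format A
Finance: Format A 30/47 = 63.8%, the skills-based format 292/532 = 54.9% → Format A
Overall: Format A 492/1089 = 45.2%, the skills-based format 526/1053 = 50.0% → the skills-based format
Format A wins each industry group but the skills-based format wins overall — the comparison reverses. Format A's applications skew toward media, which has a lower base rate.

Yes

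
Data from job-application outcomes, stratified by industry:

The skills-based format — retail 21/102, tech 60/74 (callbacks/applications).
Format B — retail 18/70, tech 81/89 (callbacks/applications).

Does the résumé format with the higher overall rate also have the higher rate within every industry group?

Retail: the skills-based format 21/102 = 20.6%, Format B 18/70 = 25.7% → Format B
Tech: the skills-based format 60/74 = 81.1%, Format B 81/89 = 91.0% → Format B
Overall: the skills-based format 81/176 = 46.0%, Format B 99/159 = 62.3% → Format B
Format B wins overall and in every industry group — no reversal.

Yes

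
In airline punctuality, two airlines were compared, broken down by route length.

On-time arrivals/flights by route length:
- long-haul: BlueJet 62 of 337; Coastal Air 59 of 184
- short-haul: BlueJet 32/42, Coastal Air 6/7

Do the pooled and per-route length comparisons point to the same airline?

Long-haul: BlueJet 62/337 = 18.4%, Coastal Air 59/184 = 32.1% → Coastal Air
Short-haul: BlueJet 32/42 = 76.2%, Coastal Air 6/7 = 85.7% → Coastal Air
Overall: BlueJet 94/379 = 24.8%, Coastal Air 65/191 = 34.0% → Coastal Air
Coastal Air wins overall and in every route group — no reversal.

Yes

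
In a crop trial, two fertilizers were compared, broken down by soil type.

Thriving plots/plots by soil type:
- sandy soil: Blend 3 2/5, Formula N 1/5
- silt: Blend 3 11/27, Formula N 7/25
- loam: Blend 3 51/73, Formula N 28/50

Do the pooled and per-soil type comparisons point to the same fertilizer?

Sandy soil: Blend 3 2/5 = 40.0%, Formula N 1/5 = 20.0% → Blend 3
Silt: Blend 3 11/27 = 40.7%, Formula N 7/25 = 28.0% → Blend 3
Loam: Blend 3 51/73 = 69.9%, Formula N 28/50 = 56.0% → Blend 3
Overall: Blend 3 64/105 = 61.0%, Formula N 36/80 = 45.0% → Blend 3
Blend 3 wins overall and in every soil group — no reversal.

Yes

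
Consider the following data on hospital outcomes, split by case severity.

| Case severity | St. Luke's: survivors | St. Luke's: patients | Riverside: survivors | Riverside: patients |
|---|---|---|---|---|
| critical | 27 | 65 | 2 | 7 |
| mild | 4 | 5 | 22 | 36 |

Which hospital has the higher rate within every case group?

Critical: St. Luke's 27/65 = 41.5%, Riverside 2/7 = 28.6% → St. Luke's
Mild: St. Luke's 4/5 = 80.0%, Riverside 22/36 = 61.1% → St. Luke's
St. Luke's has the higher rate in both groups.

St. Luke's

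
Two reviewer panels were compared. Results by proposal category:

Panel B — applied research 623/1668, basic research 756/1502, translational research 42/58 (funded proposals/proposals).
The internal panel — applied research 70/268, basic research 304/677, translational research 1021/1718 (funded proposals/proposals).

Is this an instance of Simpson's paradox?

Applied research: Panel B 623/1668 = 37.4%, the internal panel 70/268 = 26.1% → Panel B
Basic research: Panel B 756/1502 = 50.3%, the internal panel 304/677 = 44.9% → Panel B
Translational research: Panel B 42/58 = 72.4%, the internal panel 1021/1718 = 59.4% → Panel B
Overall: Panel B 1421/3228 = 44.0%, the internal panel 1395/2663 = 52.4% → the internal panel
Panel B wins each proposal group but the internal panel wins overall — the comparison reverses. Panel B's proposals skew toward applied research, which has a lower base rate.

Yes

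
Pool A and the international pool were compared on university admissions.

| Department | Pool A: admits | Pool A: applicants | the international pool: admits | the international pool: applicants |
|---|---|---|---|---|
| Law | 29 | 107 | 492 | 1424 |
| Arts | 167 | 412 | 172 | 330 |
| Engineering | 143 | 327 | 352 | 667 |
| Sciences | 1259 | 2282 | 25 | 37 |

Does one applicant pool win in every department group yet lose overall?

Yes

Law: Pool A 29/107 = 27.1%, the international pool 492/1424 = 34.6% → the international pool
Arts: Pool A 167/412 = 40.5%, the international pool 172/330 = 52.1% → the international pool
Engineering: Pool A 143/327 = 43.7%, the international pool 352/667 = 52.8% → the international pool
Sciences: Pool A 1259/2282 = 55.2%, the international pool 25/37 = 67.6% → the international pool
Overall: Pool A 1598/3128 = 51.1%, the international pool 1041/2458 = 42.4% → Pool A
The international pool wins each department group but Pool A wins overall — the comparison reverses. The international pool's applicants skew toward Law, which has a lower base rate.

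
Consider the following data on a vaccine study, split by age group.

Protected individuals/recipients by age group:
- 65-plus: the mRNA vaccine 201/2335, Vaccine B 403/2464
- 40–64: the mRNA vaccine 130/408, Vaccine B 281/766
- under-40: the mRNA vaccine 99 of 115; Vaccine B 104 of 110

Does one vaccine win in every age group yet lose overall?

No

65-plus: the mRNA vaccine 201/2335 = 8.6%, Vaccine B 403/2464 = 16.4% → Vaccine B
40–64: the mRNA vaccine 130/408 = 31.9%, Vaccine B 281/766 = 36.7% → Vaccine B
Under-40: the mRNA vaccine 99/115 = 86.1%, Vaccine B 104/110 = 94.5% → Vaccine B
Overall: the mRNA vaccine 430/2858 = 15.0%, Vaccine B 788/3340 = 23.6% → Vaccine B
Vaccine B wins overall and in every age group — no reversal.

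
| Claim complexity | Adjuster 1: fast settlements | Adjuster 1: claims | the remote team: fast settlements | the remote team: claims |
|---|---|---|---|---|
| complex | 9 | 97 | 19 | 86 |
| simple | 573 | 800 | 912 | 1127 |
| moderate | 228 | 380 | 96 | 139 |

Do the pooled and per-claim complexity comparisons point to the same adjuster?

Yes

Complex: Adjuster 1 9/97 = 9.3%, the remote team 19/86 = 22.1% → the remote team
Simple: Adjuster 1 573/800 = 71.6%, the remote team 912/1127 = 80.9% → the remote team
Moderate: Adjuster 1 228/380 = 60.0%, the remote team 96/139 = 69.1% → the remote team
Overall: Adjuster 1 810/1277 = 63.4%, the remote team 1027/1352 = 76.0% → the remote team
The remote team wins overall and in every claim group — no reversal.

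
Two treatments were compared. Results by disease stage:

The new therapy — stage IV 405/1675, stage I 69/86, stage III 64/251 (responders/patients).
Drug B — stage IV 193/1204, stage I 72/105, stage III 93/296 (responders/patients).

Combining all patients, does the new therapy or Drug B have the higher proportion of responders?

Stage IV: the new therapy 405/1675 = 24.2%, Drug B 193/1204 = 16.0% → the new therapy
Stage I: the new therapy 69/86 = 80.2%, Drug B 72/105 = 68.6% → the new therapy
Stage III: the new therapy 64/251 = 25.5%, Drug B 93/296 = 31.4% → Drug B
Overall: the new therapy 538/2012 = 26.7%, Drug B 358/1605 = 22.3% → the new therapy
(Neither sweeps every disease group, but the new therapy has the higher pooled rate.)

the new therapy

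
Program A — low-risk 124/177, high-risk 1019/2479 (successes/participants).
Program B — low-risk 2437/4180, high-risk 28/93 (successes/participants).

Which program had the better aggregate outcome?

Low-risk: Program A 124/177 = 70.1%, Program B 2437/4180 = 58.3% → Program A
High-risk: Program A 1019/2479 = 41.1%, Program B 28/93 = 30.1% → Program A
Overall: Program A 1143/2656 = 43.0%, Program B 2465/4273 = 57.7% → Program B
(Program A wins every risk group but Program B wins overall — Program A's participants skew toward the low-rate high-risk group.)

Program B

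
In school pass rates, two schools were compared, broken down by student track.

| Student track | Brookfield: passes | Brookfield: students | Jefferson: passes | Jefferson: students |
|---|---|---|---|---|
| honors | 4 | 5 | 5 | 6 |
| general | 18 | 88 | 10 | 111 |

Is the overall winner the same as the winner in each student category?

Honors: Brookfield 4/5 = 80.0%, Jefferson 5/6 = 83.3% → Jefferson
General: Brookfield 18/88 = 20.5%, Jefferson 10/111 = 9.0% → Brookfield
Overall: Brookfield 22/93 = 23.7%, Jefferson 15/117 = 12.8% → Brookfield
Neither sweeps: Brookfield wins 1 of 2 groups, Jefferson wins 1. Brookfield wins overall but not every group — no Simpson reversal.

No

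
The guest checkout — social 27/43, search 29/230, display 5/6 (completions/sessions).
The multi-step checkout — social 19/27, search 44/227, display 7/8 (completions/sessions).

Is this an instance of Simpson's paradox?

Social: the guest checkout 27/43 = 62.8%, the multi-step checkout 19/27 = 70.4% → the multi-step checkout
Search: the guest checkout 29/230 = 12.6%, the multi-step checkout 44/227 = 19.4% → the multi-step checkout
Display: the guest checkout 5/6 = 83.3%, the multi-step checkout 7/8 = 87.5% → the multi-step checkout
Overall: the guest checkout 61/279 = 21.9%, the multi-step checkout 70/262 = 26.7% → the multi-step checkout
The multi-step checkout wins overall and in every traffic group — no reversal.

No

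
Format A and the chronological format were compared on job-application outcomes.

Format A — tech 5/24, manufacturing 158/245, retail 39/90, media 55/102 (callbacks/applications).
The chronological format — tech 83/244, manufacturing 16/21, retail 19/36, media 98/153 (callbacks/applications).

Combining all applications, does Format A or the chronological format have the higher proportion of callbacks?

Tech: Format A 5/24 = 20.8%, the chronological format 83/244 = 34.0% → the chronological format
Manufacturing: Format A 158/245 = 64.5%, the chronological format 16/21 = 76.2% → the chronological format
Retail: Format A 39/90 = 43.3%, the chronological format 19/36 = 52.8% → the chronological format
Media: Format A 55/102 = 53.9%, the chronological format 98/153 = 64.1% → the chronological format
Overall: Format A 257/461 = 55.7%, the chronological format 216/454 = 47.6% → Format A
(The chronological format wins every industry group but Format A wins overall — the chronological format's applications skew toward the low-rate tech group.)

Format A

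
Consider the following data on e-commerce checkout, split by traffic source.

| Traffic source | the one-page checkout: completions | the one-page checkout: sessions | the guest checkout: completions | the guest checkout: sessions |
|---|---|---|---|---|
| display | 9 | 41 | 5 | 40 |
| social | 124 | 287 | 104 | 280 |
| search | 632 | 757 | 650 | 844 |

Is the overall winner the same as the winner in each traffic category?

Display: the one-page checkout 9/41 = 22.0%, the guest checkout 5/40 = 12.5% → the one-page checkout
Social: the one-page checkout 124/287 = 43.2%, the guest checkout 104/280 = 37.1% → the one-page checkout
Search: the one-page checkout 632/757 = 83.5%, the guest checkout 650/844 = 77.0% → the one-page checkout
Overall: the one-page checkout 765/1085 = 70.5%, the guest checkout 759/1164 = 65.2% → the one-page checkout
The one-page checkout wins overall and in every traffic group — no reversal.

Yes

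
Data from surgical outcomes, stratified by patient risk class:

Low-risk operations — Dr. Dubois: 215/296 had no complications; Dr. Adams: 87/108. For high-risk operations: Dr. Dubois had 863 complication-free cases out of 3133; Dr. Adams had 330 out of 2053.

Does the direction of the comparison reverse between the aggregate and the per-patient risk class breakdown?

No

Low-risk: Dr. Dubois 215/296 = 72.6%, Dr. Adams 87/108 = 80.6% → Dr. Adams
High-risk: Dr. Dubois 863/3133 = 27.5%, Dr. Adams 330/2053 = 16.1% → Dr. Dubois
Overall: Dr. Dubois 1078/3429 = 31.4%, Dr. Adams 417/2161 = 19.3% → Dr. Dubois
Neither sweeps: Dr. Dubois wins 1 of 2 groups, Dr. Adams wins 1. Dr. Dubois wins overall but not every group — no Simpson reversal.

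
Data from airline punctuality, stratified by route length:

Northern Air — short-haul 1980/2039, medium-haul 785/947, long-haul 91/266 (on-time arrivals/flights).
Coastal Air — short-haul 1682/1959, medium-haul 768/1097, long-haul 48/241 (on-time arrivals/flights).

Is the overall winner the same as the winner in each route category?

Yes

Short-haul: Northern Air 1980/2039 = 97.1%, Coastal Air 1682/1959 = 85.9% → Northern Air
Medium-haul: Northern Air 785/947 = 82.9%, Coastal Air 768/1097 = 70.0% → Northern Air
Long-haul: Northern Air 91/266 = 34.2%, Coastal Air 48/241 = 19.9% → Northern Air
Overall: Northern Air 2856/3252 = 87.8%, Coastal Air 2498/3297 = 75.8% → Northern Air
Northern Air wins overall and in every route group — no reversal.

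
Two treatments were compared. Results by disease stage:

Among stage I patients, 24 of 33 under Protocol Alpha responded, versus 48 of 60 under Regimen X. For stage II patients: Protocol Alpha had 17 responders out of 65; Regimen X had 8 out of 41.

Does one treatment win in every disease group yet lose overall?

No

Stage I: Protocol Alpha 24/33 = 72.7%, Regimen X 48/60 = 80.0% → Regimen X
Stage II: Protocol Alpha 17/65 = 26.2%, Regimen X 8/41 = 19.5% → Protocol Alpha
Overall: Protocol Alpha 41/98 = 41.8%, Regimen X 56/101 = 55.4% → Regimen X
Neither sweeps: Protocol Alpha wins 1 of 2 groups, Regimen X wins 1. Regimen X wins overall but not every group — no Simpson reversal.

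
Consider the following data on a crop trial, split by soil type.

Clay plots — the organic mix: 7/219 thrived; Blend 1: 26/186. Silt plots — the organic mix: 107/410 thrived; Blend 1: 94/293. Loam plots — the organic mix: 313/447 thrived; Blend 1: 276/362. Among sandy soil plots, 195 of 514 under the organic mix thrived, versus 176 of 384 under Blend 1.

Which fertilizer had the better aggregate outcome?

Blend 1

Clay: the organic mix 7/219 = 3.2%, Blend 1 26/186 = 14.0% → Blend 1
Silt: the organic mix 107/410 = 26.1%, Blend 1 94/293 = 32.1% → Blend 1
Loam: the organic mix 313/447 = 70.0%, Blend 1 276/362 = 76.2% → Blend 1
Sandy soil: the organic mix 195/514 = 37.9%, Blend 1 176/384 = 45.8% → Blend 1
Overall: the organic mix 622/1590 = 39.1%, Blend 1 572/1225 = 46.7% → Blend 1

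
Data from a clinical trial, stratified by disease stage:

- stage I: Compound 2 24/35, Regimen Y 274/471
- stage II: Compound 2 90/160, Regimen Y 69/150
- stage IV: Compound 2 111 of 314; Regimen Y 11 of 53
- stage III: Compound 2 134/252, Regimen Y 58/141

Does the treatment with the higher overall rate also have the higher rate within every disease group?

No

Stage I: Compound 2 24/35 = 68.6%, Regimen Y 274/471 = 58.2% → Compound 2
Stage II: Compound 2 90/160 = 56.2%, Regimen Y 69/150 = 46.0% → Compound 2
Stage IV: Compound 2 111/314 = 35.4%, Regimen Y 11/53 = 20.8% → Compound 2
Stage III: Compound 2 134/252 = 53.2%, Regimen Y 58/141 = 41.1% → Compound 2
Overall: Compound 2 359/761 = 47.2%, Regimen Y 412/815 = 50.6% → Regimen Y
Compound 2 wins each disease group but Regimen Y wins overall — the comparison reverses. Compound 2's patients skew toward stage IV, which has a lower base rate.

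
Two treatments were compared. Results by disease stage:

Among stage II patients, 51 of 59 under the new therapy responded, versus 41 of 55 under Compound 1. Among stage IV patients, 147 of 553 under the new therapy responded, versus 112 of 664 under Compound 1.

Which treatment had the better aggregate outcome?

Stage II: the new therapy 51/59 = 86.4%, Compound 1 41/55 = 74.5% → the new therapy
Stage IV: the new therapy 147/553 = 26.6%, Compound 1 112/664 = 16.9% → the new therapy
Overall: the new therapy 198/612 = 32.4%, Compound 1 153/719 = 21.3% → the new therapy

the new therapy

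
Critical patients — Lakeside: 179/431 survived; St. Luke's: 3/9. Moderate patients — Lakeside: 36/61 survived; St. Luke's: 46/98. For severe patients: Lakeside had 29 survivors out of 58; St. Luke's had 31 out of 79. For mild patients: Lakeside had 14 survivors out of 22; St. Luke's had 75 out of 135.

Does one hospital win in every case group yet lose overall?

Yes

Critical: Lakeside 179/431 = 41.5%, St. Luke's 3/9 = 33.3% → Lakeside
Moderate: Lakeside 36/61 = 59.0%, St. Luke's 46/98 = 46.9% → Lakeside
Severe: Lakeside 29/58 = 50.0%, St. Luke's 31/79 = 39.2% → Lakeside
Mild: Lakeside 14/22 = 63.6%, St. Luke's 75/135 = 55.6% → Lakeside
Overall: Lakeside 258/572 = 45.1%, St. Luke's 155/321 = 48.3% → St. Luke's
Lakeside wins each case group but St. Luke's wins overall — the comparison reverses. Lakeside's patients skew toward critical, which has a lower base rate.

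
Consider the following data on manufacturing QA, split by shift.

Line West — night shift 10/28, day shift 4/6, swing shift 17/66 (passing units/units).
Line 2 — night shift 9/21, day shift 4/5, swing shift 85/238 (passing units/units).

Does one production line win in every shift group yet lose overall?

No

Night shift: Line West 10/28 = 35.7%, Line 2 9/21 = 42.9% → Line 2
Day shift: Line West 4/6 = 66.7%, Line 2 4/5 = 80.0% → Line 2
Swing shift: Line West 17/66 = 25.8%, Line 2 85/238 = 35.7% → Line 2
Overall: Line West 31/100 = 31.0%, Line 2 98/264 = 37.1% → Line 2
Line 2 wins overall and in every shift group — no reversal.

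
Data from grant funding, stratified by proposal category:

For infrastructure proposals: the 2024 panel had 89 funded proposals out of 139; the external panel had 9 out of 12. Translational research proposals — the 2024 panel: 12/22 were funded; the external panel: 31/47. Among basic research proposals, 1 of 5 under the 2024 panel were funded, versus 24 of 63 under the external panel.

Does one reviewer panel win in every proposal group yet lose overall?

Infrastructure: the 2024 panel 89/139 = 64.0%, the external panel 9/12 = 75.0% → the external panel
Translational research: the 2024 panel 12/22 = 54.5%, the external panel 31/47 = 66.0% → the external panel
Basic research: the 2024 panel 1/5 = 20.0%, the external panel 24/63 = 38.1% → the external panel
Overall: the 2024 panel 102/166 = 61.4%, the external panel 64/122 = 52.5% → the 2024 panel
The external panel wins each proposal group but the 2024 panel wins overall — the comparison reverses. The external panel's proposals skew toward basic research, which has a lower base rate.

Yes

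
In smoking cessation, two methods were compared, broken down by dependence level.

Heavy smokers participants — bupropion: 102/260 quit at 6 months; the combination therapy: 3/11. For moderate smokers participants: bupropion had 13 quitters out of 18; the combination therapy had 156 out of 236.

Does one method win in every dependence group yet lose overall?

Heavy smokers: bupropion 102/260 = 39.2%, the combination therapy 3/11 = 27.3% → bupropion
Moderate smokers: bupropion 13/18 = 72.2%, the combination therapy 156/236 = 66.1% → bupropion
Overall: bupropion 115/278 = 41.4%, the combination therapy 159/247 = 64.4% → the combination therapy
Bupropion wins each dependence group but the combination therapy wins overall — the comparison reverses. Bupropion's participants skew toward heavy smokers, which has a lower base rate.

Yes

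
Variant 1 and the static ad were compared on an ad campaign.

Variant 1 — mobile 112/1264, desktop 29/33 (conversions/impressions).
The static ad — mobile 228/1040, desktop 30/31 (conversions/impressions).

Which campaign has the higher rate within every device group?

the static ad

Mobile: Variant 1 112/1264 = 8.9%, the static ad 228/1040 = 21.9% → the static ad
Desktop: Variant 1 29/33 = 87.9%, the static ad 30/31 = 96.8% → the static ad
The static ad has the higher rate in both groups.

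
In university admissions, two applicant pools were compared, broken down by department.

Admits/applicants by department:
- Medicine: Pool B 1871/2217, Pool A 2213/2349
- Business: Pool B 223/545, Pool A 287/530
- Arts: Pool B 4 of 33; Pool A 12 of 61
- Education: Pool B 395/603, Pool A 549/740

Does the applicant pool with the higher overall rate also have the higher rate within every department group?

Yes

Medicine: Pool B 1871/2217 = 84.4%, Pool A 2213/2349 = 94.2% → Pool A
Business: Pool B 223/545 = 40.9%, Pool A 287/530 = 54.2% → Pool A
Arts: Pool B 4/33 = 12.1%, Pool A 12/61 = 19.7% → Pool A
Education: Pool B 395/603 = 65.5%, Pool A 549/740 = 74.2% → Pool A
Overall: Pool B 2493/3398 = 73.4%, Pool A 3061/3680 = 83.2% → Pool A
Pool A wins overall and in every department group — no reversal.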